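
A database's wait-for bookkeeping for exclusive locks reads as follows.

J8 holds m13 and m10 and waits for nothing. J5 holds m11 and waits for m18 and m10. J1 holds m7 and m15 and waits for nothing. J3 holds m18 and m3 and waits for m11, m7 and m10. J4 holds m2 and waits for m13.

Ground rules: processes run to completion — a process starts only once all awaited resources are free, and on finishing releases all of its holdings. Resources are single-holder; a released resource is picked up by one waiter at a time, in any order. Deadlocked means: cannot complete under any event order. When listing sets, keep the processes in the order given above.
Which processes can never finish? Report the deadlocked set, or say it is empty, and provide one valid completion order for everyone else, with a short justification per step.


The deadlocked set is J5 and J3.
Key observation: the loop J5 -> J3 -> J5 blocks itself forever; no other process is dragged down with it.
A valid finishing order for the others: J8, J4, J1.
Step-by-step check:
  run J8 (it waits on nothing); releases m13 and m10
  J4: everything it awaited (m13) is free; runs, freeing m2
  run J1 (it waits on nothing); releases m7 and m15


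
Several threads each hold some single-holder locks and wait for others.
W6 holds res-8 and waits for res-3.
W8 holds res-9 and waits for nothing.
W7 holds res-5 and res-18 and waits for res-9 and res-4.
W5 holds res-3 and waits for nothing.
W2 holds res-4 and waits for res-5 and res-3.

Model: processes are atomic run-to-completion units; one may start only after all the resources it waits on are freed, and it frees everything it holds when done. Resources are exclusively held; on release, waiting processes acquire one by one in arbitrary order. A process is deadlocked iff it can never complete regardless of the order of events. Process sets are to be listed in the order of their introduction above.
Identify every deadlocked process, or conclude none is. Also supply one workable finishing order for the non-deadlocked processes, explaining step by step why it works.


Deadlocked: W7 and W2.
Key observation: the loop W7 -> W2 -> W7 blocks itself forever; no other process is dragged down with it.
The rest can finish in the order W5, W8, W6.
Check, step by step:
  W5: no waits; runs immediately, freeing res-3
  W8: no waits; runs immediately, freeing res-9
  run W6 (all its waits — res-3 — are resolved); releases res-8


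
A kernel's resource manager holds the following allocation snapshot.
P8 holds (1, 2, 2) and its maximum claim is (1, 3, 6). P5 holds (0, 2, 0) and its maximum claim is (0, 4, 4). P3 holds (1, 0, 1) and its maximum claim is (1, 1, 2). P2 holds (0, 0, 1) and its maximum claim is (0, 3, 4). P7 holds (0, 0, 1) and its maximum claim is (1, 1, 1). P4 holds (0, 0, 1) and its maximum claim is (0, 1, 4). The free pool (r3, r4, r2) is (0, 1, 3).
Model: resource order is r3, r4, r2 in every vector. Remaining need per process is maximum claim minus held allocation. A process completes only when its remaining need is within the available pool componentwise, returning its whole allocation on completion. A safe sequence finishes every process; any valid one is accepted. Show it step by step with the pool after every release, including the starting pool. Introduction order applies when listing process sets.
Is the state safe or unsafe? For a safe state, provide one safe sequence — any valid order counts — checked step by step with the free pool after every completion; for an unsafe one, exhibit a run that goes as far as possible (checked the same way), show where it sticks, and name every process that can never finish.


SAFE, for example via the order P3, P7, P4, P8, P2, P5.
Key observation: P3 is the earliest step where a requested resource binds exactly: need (0, 1, 1), pool (0, 1, 3) at its turn.
Check, step by step:
  pool = (0, 1, 3)
  P3 needs (0, 1, 1) <= (0, 1, 3) -> finishes; pool += (1, 0, 1) = (1, 1, 4)
  P7 needs (1, 1, 0) <= (1, 1, 4) -> finishes; pool += (0, 0, 1) = (1, 1, 5)
  P4 needs (0, 1, 3) <= (1, 1, 5) -> finishes; pool += (0, 0, 1) = (1, 1, 6)
  P8 needs (0, 1, 4) <= (1, 1, 6) -> finishes; pool += (1, 2, 2) = (2, 3, 8)
  P2 needs (0, 3, 3) <= (2, 3, 8) -> finishes; pool += (0, 0, 1) = (2, 3, 9)
  P5 needs (0, 2, 4) <= (2, 3, 9) -> finishes; pool += (0, 2, 0) = (2, 5, 9)


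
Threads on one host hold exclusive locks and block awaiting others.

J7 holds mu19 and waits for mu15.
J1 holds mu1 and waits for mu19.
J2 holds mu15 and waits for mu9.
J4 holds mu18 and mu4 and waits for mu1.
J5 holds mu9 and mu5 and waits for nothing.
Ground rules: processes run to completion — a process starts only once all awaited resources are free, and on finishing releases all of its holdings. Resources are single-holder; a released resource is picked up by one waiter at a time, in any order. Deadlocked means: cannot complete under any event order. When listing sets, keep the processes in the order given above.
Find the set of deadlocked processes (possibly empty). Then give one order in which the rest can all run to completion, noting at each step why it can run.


No process is deadlocked.
Key observation: the wait graph is acyclic; completion cascades from the unblocked processes through everyone else.
The rest can finish in the order J5, J2, J7, J1, J4.
Walking it through:
  J5: no waits; runs immediately, freeing mu9 and mu5
  J2 waits on mu9 — all released -> runs and releases mu15
  J7 waits on mu15 — all released -> runs and releases mu19
  J1 waits on mu19 — all released -> runs and releases mu1
  J4 waits on mu1 — all released -> runs and releases mu18 and mu4


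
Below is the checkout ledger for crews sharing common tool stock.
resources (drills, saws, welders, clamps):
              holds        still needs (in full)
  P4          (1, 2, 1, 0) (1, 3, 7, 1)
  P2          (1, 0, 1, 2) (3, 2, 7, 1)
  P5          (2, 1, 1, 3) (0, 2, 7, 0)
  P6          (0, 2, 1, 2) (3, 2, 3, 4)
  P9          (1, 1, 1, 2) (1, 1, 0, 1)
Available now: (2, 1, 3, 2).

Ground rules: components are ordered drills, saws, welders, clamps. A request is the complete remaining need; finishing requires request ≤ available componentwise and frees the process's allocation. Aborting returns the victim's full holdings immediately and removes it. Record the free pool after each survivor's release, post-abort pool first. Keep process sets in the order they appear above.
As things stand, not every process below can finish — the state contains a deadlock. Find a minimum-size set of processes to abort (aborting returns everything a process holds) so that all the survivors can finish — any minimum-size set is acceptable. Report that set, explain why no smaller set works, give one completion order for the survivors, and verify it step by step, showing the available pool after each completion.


Abort P4 and P5.
Key observation: P2 could never have finished before the abort; with (3, 3, 2, 3) returned by P4 and P5, it fits at step 3.
Why nothing smaller works — every single abort fails: P4 alone leaves P2 blocked (short on welders); P2 alone leaves P4 blocked (short on welders); P5 alone leaves P4 blocked (short on welders); P6 alone leaves P4 blocked (short on welders); P9 alone leaves P4 blocked (short on welders).
The survivors complete as P6, P9, P2. Check, step by step (starting from the post-abort pool):
  pool = (5, 4, 5, 5)
  P6 needs (3, 2, 3, 4) <= (5, 4, 5, 5) -> finishes; pool += (0, 2, 1, 2) = (5, 6, 6, 7)
  P9 needs (1, 1, 0, 1) <= (5, 6, 6, 7) -> finishes; pool += (1, 1, 1, 2) = (6, 7, 7, 9)
  P2 needs (3, 2, 7, 1) <= (6, 7, 7, 9) -> finishes; pool += (1, 0, 1, 2) = (7, 7, 8, 11)


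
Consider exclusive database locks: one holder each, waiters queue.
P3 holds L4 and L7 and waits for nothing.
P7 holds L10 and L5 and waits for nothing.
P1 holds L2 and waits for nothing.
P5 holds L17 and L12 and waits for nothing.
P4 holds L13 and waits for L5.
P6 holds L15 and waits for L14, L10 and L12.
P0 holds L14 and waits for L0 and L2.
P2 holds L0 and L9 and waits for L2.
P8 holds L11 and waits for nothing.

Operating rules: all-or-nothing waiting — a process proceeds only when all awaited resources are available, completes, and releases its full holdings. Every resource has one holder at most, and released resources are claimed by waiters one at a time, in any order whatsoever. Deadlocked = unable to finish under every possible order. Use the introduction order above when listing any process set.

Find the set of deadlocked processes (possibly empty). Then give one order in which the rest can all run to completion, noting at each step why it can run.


No process is deadlocked.
Key observation: no waiting chain loops back on itself — every chain ends at a process that waits on nothing, so everyone eventually runs.
One completion order for the rest: P1, P3, P7, P8, P5, P2, P0, P4, P6.
Step-by-step check:
  P1: no waits; runs immediately, freeing L2
  P3: no waits; runs immediately, freeing L4 and L7
  P7: no waits; runs immediately, freeing L10 and L5
  P8: no waits; runs immediately, freeing L11
  P5: no waits; runs immediately, freeing L17 and L12
  P2: everything it awaited (L2) is free; runs, freeing L0 and L9
  P0: everything it awaited (L0 and L2) is free; runs, freeing L14
  P4: everything it awaited (L5) is free; runs, freeing L13
  P6: everything it awaited (L14, L10 and L12) is free; runs, freeing L15


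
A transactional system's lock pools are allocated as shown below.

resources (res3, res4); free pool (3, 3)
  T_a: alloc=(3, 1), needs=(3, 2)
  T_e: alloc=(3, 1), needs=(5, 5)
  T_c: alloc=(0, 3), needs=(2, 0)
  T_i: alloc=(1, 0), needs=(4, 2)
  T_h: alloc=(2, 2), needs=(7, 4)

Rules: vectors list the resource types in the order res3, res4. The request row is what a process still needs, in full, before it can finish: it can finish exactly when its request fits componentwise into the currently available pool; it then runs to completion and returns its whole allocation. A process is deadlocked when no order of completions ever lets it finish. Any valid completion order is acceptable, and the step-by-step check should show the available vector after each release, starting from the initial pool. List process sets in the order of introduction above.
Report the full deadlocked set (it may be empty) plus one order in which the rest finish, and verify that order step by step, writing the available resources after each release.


The deadlocked set is empty.
Key observation: T_c leads a chain of completions in which each release enables another process.
One completion order for the rest: T_c, T_a, T_i, T_h, T_e. Verifying each step:
  pool = (3, 3)
  T_c: need (2, 0) fits (3, 3); releases (0, 3), pool now (3, 6)
  T_a: need (3, 2) fits (3, 6); releases (3, 1), pool now (6, 7)
  T_i: need (4, 2) fits (6, 7); releases (1, 0), pool now (7, 7)
  T_h: need (7, 4) fits (7, 7); releases (2, 2), pool now (9, 9)
  T_e: need (5, 5) fits (9, 9); releases (3, 1), pool now (12, 10)


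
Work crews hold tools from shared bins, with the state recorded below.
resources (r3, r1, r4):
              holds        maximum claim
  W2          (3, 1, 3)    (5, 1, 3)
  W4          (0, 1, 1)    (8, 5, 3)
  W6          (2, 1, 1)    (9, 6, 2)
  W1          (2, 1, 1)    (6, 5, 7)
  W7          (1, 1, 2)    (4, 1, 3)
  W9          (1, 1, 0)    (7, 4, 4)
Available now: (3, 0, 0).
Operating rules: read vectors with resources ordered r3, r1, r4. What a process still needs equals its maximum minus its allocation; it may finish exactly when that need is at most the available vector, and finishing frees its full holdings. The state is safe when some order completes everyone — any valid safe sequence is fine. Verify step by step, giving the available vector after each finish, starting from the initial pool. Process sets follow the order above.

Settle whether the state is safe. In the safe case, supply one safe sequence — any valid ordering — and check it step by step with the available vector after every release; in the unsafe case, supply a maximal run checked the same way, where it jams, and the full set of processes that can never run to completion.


The state is UNSAFE.
Key observation: the pool after W2, W7 is (7, 2, 5); every surviving request exceeds it in r1, so progress ends there.
Going as far as possible: W2, W7; after that, nothing fits. Verifying each step:
  pool = (3, 0, 0)
  W2 needs (2, 0, 0) <= (3, 0, 0) -> finishes; pool += (3, 1, 3) = (6, 1, 3)
  W7 needs (3, 0, 1) <= (6, 1, 3) -> finishes; pool += (1, 1, 2) = (7, 2, 5)
  blocked: W4 wants (8, 4, 2), pool (7, 2, 5) — not enough r3 and r1
  blocked: W6 wants (7, 5, 1), pool (7, 2, 5) — not enough r1
  blocked: W1 wants (4, 4, 6), pool (7, 2, 5) — not enough r1 and r4
  blocked: W9 wants (6, 3, 4), pool (7, 2, 5) — not enough r1
Never able to finish: W4, W6, W1 and W9.


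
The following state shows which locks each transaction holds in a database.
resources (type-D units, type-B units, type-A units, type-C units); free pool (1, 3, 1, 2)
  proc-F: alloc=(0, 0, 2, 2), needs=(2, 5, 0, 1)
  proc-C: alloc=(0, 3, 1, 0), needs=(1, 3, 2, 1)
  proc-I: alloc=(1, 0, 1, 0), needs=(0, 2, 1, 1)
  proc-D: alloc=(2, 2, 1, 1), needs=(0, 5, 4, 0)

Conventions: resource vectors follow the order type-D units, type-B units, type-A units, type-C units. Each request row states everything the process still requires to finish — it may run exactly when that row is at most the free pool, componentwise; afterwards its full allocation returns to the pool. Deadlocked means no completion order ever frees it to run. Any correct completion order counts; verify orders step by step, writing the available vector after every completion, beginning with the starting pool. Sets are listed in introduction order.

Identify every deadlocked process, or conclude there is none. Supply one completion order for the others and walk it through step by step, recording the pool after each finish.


Nothing here is deadlocked.
Key observation: proc-I leads a chain of completions in which each release enables another process.
A valid finishing order for the others: proc-I, proc-C, proc-F, proc-D. Check, step by step:
  pool = (1, 3, 1, 2)
  run proc-I (needs (0, 2, 1, 1), free (1, 3, 1, 2)); after release of (1, 0, 1, 0) the pool is (2, 3, 2, 2)
  run proc-C (needs (1, 3, 2, 1), free (2, 3, 2, 2)); after release of (0, 3, 1, 0) the pool is (2, 6, 3, 2)
  run proc-F (needs (2, 5, 0, 1), free (2, 6, 3, 2)); after release of (0, 0, 2, 2) the pool is (2, 6, 5, 4)
  run proc-D (needs (0, 5, 4, 0), free (2, 6, 5, 4)); after release of (2, 2, 1, 1) the pool is (4, 8, 6, 5)


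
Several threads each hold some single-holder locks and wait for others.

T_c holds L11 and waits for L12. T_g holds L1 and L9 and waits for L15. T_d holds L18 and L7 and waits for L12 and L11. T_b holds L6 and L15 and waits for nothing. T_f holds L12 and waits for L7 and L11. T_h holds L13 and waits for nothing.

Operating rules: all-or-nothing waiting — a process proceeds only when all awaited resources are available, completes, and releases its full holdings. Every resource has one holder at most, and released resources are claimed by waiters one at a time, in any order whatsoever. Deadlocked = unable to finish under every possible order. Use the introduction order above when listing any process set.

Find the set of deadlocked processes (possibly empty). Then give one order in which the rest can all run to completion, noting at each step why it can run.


Deadlocked: T_c, T_d and T_f.
Key observation: nobody on the ring T_c -> T_f -> T_c can start until another member finishes, which never happens; T_d is caught in further circular waits.
A valid finishing order for the others: T_b, T_h, T_g.
Check, step by step:
  T_b waits on nothing -> runs at once and releases L6 and L15
  T_h waits on nothing -> runs at once and releases L13
  T_g waits on L15 — all released -> runs and releases L1 and L9


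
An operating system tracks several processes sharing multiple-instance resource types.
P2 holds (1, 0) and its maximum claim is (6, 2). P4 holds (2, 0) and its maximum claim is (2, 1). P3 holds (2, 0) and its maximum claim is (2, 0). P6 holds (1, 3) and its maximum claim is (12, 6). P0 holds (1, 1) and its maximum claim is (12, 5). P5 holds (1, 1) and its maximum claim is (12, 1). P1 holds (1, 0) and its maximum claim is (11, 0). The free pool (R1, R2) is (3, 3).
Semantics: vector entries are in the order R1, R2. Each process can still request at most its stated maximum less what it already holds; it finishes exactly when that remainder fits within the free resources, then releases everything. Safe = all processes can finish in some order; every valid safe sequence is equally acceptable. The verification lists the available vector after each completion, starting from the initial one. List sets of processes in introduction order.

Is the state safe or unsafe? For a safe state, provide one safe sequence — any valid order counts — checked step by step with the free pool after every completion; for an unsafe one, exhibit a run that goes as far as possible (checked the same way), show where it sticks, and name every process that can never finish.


UNSAFE.
Key observation: P4, P3, P2 can finish, but then (8, 3) is all there is, and the blocked group's R1 demands exceed it.
Going as far as possible: P4, P3, P2; after that, nothing fits. Check, step by step:
  pool = (3, 3)
  run P4 (needs (0, 1), free (3, 3)); after release of (2, 0) the pool is (5, 3)
  run P3 (needs (0, 0), free (5, 3)); after release of (2, 0) the pool is (7, 3)
  run P2 (needs (5, 2), free (7, 3)); after release of (1, 0) the pool is (8, 3)
  P6 cannot run: need (11, 3) vs free (8, 3) (insufficient R1)
  P0 cannot run: need (11, 4) vs free (8, 3) (insufficient R1 and R2)
  P5 cannot run: need (11, 0) vs free (8, 3) (insufficient R1)
  P1 cannot run: need (10, 0) vs free (8, 3) (insufficient R1)
Permanently blocked: P6, P0, P5 and P1.


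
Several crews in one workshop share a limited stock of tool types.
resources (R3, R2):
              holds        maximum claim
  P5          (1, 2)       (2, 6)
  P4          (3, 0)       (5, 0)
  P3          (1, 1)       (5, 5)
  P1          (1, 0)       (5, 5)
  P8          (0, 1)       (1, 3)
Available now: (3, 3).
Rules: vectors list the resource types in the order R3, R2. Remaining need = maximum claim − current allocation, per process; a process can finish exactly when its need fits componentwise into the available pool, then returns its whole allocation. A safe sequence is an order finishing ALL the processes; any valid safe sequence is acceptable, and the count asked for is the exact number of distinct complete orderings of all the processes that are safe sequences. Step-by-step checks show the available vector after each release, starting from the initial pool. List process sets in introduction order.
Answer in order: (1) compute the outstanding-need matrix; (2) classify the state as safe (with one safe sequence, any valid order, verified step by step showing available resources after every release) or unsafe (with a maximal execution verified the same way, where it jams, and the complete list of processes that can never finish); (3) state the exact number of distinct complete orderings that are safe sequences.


(1) Remaining need (order R3, R2):
  P5: (1, 4)
  P4: (2, 0)
  P3: (4, 4)
  P1: (4, 5)
  P8: (1, 2)
(2) SAFE. One safe sequence: P4, P8, P3, P1, P5.
Key observation: P3 is the earliest step where a requested resource binds exactly: need (4, 4), pool (6, 4) at its turn.
Verifying each step:
  pool = (3, 3)
  P4: need (2, 0) fits (3, 3); releases (3, 0), pool now (6, 3)
  P8: need (1, 2) fits (6, 3); releases (0, 1), pool now (6, 4)
  P3: need (4, 4) fits (6, 4); releases (1, 1), pool now (7, 5)
  P1: need (4, 5) fits (7, 5); releases (1, 0), pool now (8, 5)
  P5: need (1, 4) fits (8, 5); releases (1, 2), pool now (9, 7)
(3) Precisely 14 of the possible complete orderings are safe sequences.


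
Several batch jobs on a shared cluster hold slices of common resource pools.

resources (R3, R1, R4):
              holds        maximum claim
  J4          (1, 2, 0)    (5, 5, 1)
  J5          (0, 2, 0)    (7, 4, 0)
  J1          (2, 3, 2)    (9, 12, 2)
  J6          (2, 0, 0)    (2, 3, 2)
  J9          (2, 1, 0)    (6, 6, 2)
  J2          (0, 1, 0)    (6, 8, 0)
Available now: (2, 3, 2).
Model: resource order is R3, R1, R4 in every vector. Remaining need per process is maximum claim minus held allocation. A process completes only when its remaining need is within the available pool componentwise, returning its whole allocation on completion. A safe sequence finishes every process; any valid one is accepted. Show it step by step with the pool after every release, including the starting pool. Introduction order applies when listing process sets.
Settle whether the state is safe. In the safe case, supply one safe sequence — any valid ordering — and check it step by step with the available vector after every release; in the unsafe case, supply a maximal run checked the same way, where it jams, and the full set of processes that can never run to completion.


The state is SAFE; one workable sequence: J6, J4, J9, J5, J2, J1.
Key observation: reading the order forward, J6 is the first process whose need (0, 3, 2) meets the free pool (2, 3, 2) exactly on a resource it requests.
Check, step by step:
  pool = (2, 3, 2)
  J6 needs (0, 3, 2) <= (2, 3, 2) -> finishes; pool += (2, 0, 0) = (4, 3, 2)
  J4 needs (4, 3, 1) <= (4, 3, 2) -> finishes; pool += (1, 2, 0) = (5, 5, 2)
  J9 needs (4, 5, 2) <= (5, 5, 2) -> finishes; pool += (2, 1, 0) = (7, 6, 2)
  J5 needs (7, 2, 0) <= (7, 6, 2) -> finishes; pool += (0, 2, 0) = (7, 8, 2)
  J2 needs (6, 7, 0) <= (7, 8, 2) -> finishes; pool += (0, 1, 0) = (7, 9, 2)
  J1 needs (7, 9, 0) <= (7, 9, 2) -> finishes; pool += (2, 3, 2) = (9, 12, 4)


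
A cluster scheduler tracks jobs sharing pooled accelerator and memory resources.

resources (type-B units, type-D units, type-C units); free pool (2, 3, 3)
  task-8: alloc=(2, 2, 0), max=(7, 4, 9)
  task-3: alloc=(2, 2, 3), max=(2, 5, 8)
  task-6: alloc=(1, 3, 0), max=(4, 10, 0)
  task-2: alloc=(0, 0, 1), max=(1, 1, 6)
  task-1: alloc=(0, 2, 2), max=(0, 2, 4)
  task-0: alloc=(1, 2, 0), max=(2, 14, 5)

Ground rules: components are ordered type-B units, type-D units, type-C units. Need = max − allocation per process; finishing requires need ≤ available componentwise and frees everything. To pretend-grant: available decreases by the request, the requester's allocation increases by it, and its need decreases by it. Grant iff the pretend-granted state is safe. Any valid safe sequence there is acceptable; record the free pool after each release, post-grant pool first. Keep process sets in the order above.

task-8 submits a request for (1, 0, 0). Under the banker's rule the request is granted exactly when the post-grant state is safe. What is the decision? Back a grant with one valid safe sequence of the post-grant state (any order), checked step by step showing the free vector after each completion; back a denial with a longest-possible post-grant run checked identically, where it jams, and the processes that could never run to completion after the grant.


GRANT — the state after the grant stays safe, e.g. via task-1, task-3, task-2, task-6, task-8, task-0.
Key observation: even at the reduced pool (1, 3, 3), task-1 fits immediately, so safety survives the grant.
Check on the post-grant state, step by step:
  pool = (1, 3, 3)
  run task-1 (needs (0, 0, 2), free (1, 3, 3)); after release of (0, 2, 2) the pool is (1, 5, 5)
  run task-3 (needs (0, 3, 5), free (1, 5, 5)); after release of (2, 2, 3) the pool is (3, 7, 8)
  run task-2 (needs (1, 1, 5), free (3, 7, 8)); after release of (0, 0, 1) the pool is (3, 7, 9)
  run task-6 (needs (3, 7, 0), free (3, 7, 9)); after release of (1, 3, 0) the pool is (4, 10, 9)
  run task-8 (needs (4, 2, 9), free (4, 10, 9)); after release of (3, 2, 0) the pool is (7, 12, 9)
  run task-0 (needs (1, 12, 5), free (7, 12, 9)); after release of (1, 2, 0) the pool is (8, 14, 9)


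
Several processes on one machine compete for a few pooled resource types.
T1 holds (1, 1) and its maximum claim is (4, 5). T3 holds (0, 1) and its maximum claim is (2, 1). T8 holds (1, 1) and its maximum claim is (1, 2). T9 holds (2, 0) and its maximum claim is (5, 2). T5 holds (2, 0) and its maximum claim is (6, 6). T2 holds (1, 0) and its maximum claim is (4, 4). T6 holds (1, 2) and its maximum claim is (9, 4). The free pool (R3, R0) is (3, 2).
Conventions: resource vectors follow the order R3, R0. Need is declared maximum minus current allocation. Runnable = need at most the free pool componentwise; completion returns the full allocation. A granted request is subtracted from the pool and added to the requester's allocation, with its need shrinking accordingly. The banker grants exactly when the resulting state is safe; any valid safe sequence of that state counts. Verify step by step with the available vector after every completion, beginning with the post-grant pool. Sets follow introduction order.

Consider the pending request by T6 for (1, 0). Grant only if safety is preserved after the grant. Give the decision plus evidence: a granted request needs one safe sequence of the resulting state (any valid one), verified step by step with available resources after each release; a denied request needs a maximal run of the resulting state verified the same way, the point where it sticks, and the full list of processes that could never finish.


GRANT — the state after the grant stays safe, e.g. via T8, T9, T3, T2, T1, T6, T5.
Key observation: with (2, 2) left after the transfer, T8 can run at once — the state stays safe.
Verifying the post-grant state step by step:
  pool = (2, 2)
  T8: need (0, 1) fits (2, 2); releases (1, 1), pool now (3, 3)
  T9: need (3, 2) fits (3, 3); releases (2, 0), pool now (5, 3)
  T3: need (2, 0) fits (5, 3); releases (0, 1), pool now (5, 4)
  T2: need (3, 4) fits (5, 4); releases (1, 0), pool now (6, 4)
  T1: need (3, 4) fits (6, 4); releases (1, 1), pool now (7, 5)
  T6: need (7, 2) fits (7, 5); releases (2, 2), pool now (9, 7)
  T5: need (4, 6) fits (9, 7); releases (2, 0), pool now (11, 7)


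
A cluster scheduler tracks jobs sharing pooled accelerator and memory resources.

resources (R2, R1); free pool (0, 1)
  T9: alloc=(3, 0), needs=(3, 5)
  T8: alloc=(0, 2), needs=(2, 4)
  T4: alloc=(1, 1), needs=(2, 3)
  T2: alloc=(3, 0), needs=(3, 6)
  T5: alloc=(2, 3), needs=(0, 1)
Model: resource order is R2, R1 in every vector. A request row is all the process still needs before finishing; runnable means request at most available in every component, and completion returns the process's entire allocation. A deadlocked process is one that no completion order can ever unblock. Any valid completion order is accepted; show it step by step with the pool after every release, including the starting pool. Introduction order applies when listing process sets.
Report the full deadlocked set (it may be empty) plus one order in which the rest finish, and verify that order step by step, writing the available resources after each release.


The deadlocked set is empty.
Key observation: T5 leads a chain of completions in which each release enables another process.
A valid finishing order for the others: T5, T8, T4, T9, T2. Step-by-step check:
  pool = (0, 1)
  run T5 (needs (0, 1), free (0, 1)); after release of (2, 3) the pool is (2, 4)
  run T8 (needs (2, 4), free (2, 4)); after release of (0, 2) the pool is (2, 6)
  run T4 (needs (2, 3), free (2, 6)); after release of (1, 1) the pool is (3, 7)
  run T9 (needs (3, 5), free (3, 7)); after release of (3, 0) the pool is (6, 7)
  run T2 (needs (3, 6), free (6, 7)); after release of (3, 0) the pool is (9, 7)


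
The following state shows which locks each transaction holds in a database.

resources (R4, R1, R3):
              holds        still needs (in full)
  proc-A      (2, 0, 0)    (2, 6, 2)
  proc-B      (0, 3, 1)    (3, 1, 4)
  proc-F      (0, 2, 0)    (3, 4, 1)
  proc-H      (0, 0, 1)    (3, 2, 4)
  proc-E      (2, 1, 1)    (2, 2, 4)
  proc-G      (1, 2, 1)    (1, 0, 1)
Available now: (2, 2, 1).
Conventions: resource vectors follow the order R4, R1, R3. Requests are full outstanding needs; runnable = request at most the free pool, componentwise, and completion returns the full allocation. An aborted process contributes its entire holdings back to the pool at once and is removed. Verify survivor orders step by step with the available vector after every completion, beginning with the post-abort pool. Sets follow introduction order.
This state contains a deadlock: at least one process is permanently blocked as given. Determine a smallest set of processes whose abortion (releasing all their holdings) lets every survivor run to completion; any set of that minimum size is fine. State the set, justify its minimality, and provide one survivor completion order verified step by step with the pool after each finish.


The answer: abort proc-B and proc-E.
Key observation: the deadlocked proc-H becomes finishable only because proc-B and proc-E released (2, 4, 2); it completes at step 3 below.
Minimality, checking each single-abort alternative: proc-A alone leaves proc-B blocked (short on R3); proc-B alone leaves proc-H blocked (short on R3); proc-F alone leaves proc-B blocked (short on R3); proc-H alone leaves proc-B blocked (short on R3); proc-E alone leaves proc-B blocked (short on R3); proc-G alone leaves proc-B blocked (short on R3).
Survivors finish in the order: proc-A, proc-G, proc-H, proc-F. Walking it through (pool after the aborts first):
  pool = (4, 6, 3)
  proc-A: need (2, 6, 2) fits (4, 6, 3); releases (2, 0, 0), pool now (6, 6, 3)
  proc-G: need (1, 0, 1) fits (6, 6, 3); releases (1, 2, 1), pool now (7, 8, 4)
  proc-H: need (3, 2, 4) fits (7, 8, 4); releases (0, 0, 1), pool now (7, 8, 5)
  proc-F: need (3, 4, 1) fits (7, 8, 5); releases (0, 2, 0), pool now (7, 10, 5)


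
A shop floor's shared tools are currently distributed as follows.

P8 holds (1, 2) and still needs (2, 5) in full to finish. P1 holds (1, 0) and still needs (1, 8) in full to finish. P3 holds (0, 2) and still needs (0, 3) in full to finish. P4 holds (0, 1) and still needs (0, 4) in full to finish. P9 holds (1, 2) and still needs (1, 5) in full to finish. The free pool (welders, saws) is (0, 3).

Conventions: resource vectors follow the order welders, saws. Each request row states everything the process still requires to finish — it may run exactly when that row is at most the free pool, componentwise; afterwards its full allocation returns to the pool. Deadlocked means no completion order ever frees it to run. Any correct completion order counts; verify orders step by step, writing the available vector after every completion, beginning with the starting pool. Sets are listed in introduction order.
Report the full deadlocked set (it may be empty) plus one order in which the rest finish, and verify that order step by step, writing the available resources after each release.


The deadlocked set is P8, P1 and P9.
Key observation: the wall is welders: completing P3, P4 brings the pool only to (0, 6), and all the rest need more.
One completion order for the rest: P3, P4. Step-by-step check:
  pool = (0, 3)
  P3: need (0, 3) fits (0, 3); releases (0, 2), pool now (0, 5)
  P4: need (0, 4) fits (0, 5); releases (0, 1), pool now (0, 6)
The blocked processes can never fit:
  P8 cannot run: need (2, 5) vs free (0, 6) (insufficient welders)
  P1 cannot run: need (1, 8) vs free (0, 6) (insufficient welders and saws)
  P9 cannot run: need (1, 5) vs free (0, 6) (insufficient welders)


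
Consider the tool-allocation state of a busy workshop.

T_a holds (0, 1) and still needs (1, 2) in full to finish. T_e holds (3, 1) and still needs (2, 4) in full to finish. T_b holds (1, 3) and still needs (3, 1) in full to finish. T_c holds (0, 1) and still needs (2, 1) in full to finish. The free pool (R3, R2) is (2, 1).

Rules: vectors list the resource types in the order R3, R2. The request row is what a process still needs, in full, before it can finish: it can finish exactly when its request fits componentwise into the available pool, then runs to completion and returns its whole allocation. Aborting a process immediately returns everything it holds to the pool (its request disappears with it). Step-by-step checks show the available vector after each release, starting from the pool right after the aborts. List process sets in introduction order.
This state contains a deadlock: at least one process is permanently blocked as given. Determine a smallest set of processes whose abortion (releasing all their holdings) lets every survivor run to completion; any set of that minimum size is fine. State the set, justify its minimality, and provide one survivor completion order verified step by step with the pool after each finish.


Minimum abort set: T_b.
Key observation: T_e could never have finished before the abort; with (1, 3) returned by T_b, it fits at step 2.
No smaller set exists: with zero aborts the deadlock remains.
The survivors complete as T_c, T_e, T_a. Step-by-step check (starting from the post-abort pool):
  pool = (3, 4)
  T_c: need (2, 1) fits (3, 4); releases (0, 1), pool now (3, 5)
  T_e: need (2, 4) fits (3, 5); releases (3, 1), pool now (6, 6)
  T_a: need (1, 2) fits (6, 6); releases (0, 1), pool now (6, 7)


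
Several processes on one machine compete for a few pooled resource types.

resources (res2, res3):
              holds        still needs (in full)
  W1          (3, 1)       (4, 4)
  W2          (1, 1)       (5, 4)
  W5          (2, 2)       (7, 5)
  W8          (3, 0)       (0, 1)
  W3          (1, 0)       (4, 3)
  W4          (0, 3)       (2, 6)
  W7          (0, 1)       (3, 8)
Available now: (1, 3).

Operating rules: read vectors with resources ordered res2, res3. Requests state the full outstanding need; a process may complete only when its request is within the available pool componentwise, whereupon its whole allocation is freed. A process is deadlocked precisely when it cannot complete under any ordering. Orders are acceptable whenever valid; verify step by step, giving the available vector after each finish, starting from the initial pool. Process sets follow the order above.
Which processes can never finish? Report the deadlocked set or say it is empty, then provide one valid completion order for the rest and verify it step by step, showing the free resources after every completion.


Deadlocked: W1, W2, W5, W4 and W7.
Key observation: the wall is res3: completing W8, W3 brings the pool only to (5, 3), and all the rest need more.
One completion order for the rest: W8, W3. Check, step by step:
  pool = (1, 3)
  W8: need (0, 1) fits (1, 3); releases (3, 0), pool now (4, 3)
  W3: need (4, 3) fits (4, 3); releases (1, 0), pool now (5, 3)
The stuck group stays short no matter what:
  W1 still needs (4, 4) but only (5, 3) is free — short on res3
  W2 still needs (5, 4) but only (5, 3) is free — short on res3
  W5 still needs (7, 5) but only (5, 3) is free — short on res2 and res3
  W4 still needs (2, 6) but only (5, 3) is free — short on res3
  W7 still needs (3, 8) but only (5, 3) is free — short on res3


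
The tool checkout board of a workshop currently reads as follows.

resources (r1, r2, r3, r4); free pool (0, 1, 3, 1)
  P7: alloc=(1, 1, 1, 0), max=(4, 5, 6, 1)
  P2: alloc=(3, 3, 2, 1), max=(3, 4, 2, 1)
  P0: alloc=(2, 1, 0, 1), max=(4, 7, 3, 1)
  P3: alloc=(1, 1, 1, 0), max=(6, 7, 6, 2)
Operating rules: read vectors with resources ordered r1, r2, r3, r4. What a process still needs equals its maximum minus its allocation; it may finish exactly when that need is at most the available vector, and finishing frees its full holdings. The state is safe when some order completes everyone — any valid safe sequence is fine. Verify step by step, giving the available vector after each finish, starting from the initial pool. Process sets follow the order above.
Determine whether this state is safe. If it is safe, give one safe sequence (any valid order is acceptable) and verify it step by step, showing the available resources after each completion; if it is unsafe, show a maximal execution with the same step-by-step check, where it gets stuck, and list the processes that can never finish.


UNSAFE.
Key observation: r2 is the bottleneck — with P2, P7 done the pool holds (4, 5, 6, 2), short of every remaining need.
A maximal execution: P2, P7 — then nothing else fits. Step-by-step check:
  pool = (0, 1, 3, 1)
  run P2 (needs (0, 1, 0, 0), free (0, 1, 3, 1)); after release of (3, 3, 2, 1) the pool is (3, 4, 5, 2)
  run P7 (needs (3, 4, 5, 1), free (3, 4, 5, 2)); after release of (1, 1, 1, 0) the pool is (4, 5, 6, 2)
  blocked: P0 wants (2, 6, 3, 0), pool (4, 5, 6, 2) — not enough r2
  blocked: P3 wants (5, 6, 5, 2), pool (4, 5, 6, 2) — not enough r1 and r2
Never able to finish: P0 and P3.


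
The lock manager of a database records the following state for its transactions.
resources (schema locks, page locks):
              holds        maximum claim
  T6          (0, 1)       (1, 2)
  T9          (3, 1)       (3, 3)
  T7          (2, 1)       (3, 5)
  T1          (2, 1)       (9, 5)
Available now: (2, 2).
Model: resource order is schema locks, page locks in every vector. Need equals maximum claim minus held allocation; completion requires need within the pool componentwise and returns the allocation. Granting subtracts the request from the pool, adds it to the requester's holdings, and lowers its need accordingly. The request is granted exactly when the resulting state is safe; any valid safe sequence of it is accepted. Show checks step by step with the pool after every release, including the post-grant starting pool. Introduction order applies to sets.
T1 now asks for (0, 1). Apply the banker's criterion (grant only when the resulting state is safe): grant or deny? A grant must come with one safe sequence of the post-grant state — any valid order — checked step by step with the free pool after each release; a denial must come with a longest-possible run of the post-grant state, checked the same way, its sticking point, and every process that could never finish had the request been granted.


DENY. Granting would leave the state unsafe.
Key observation: after T6, T9 the pool peaks at (5, 3), and each blocked process is short somewhere: T7 on page locks; T1 on schema locks.
On the post-grant state, T6, T9 is a maximal run — nothing extends it. Walking it through:
  pool = (2, 1)
  T6: need (1, 1) fits (2, 1); releases (0, 1), pool now (2, 2)
  T9: need (0, 2) fits (2, 2); releases (3, 1), pool now (5, 3)
  T7 cannot run: need (1, 4) vs free (5, 3) (insufficient page locks)
  T1 cannot run: need (7, 3) vs free (5, 3) (insufficient schema locks)
Post-grant, the permanently blocked set is T7 and T1.


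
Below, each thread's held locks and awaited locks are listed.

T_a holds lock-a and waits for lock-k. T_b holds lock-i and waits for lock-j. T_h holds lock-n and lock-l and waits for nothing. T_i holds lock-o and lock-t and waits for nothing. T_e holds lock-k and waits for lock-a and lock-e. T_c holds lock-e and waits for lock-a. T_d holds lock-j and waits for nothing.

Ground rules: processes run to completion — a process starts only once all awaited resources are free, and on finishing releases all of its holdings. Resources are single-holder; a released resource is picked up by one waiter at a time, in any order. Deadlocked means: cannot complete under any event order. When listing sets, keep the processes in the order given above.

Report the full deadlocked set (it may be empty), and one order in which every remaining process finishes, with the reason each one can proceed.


The deadlocked set is T_a, T_e and T_c.
Key observation: nobody on the ring T_a -> T_e -> T_a can start until another member finishes, which never happens; T_c is caught in further circular waits.
The rest can finish in the order T_d, T_h, T_b, T_i.
Verifying each step:
  run T_d (it waits on nothing); releases lock-j
  run T_h (it waits on nothing); releases lock-n and lock-l
  T_b: everything it awaited (lock-j) is free; runs, freeing lock-i
  run T_i (it waits on nothing); releases lock-o and lock-t
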